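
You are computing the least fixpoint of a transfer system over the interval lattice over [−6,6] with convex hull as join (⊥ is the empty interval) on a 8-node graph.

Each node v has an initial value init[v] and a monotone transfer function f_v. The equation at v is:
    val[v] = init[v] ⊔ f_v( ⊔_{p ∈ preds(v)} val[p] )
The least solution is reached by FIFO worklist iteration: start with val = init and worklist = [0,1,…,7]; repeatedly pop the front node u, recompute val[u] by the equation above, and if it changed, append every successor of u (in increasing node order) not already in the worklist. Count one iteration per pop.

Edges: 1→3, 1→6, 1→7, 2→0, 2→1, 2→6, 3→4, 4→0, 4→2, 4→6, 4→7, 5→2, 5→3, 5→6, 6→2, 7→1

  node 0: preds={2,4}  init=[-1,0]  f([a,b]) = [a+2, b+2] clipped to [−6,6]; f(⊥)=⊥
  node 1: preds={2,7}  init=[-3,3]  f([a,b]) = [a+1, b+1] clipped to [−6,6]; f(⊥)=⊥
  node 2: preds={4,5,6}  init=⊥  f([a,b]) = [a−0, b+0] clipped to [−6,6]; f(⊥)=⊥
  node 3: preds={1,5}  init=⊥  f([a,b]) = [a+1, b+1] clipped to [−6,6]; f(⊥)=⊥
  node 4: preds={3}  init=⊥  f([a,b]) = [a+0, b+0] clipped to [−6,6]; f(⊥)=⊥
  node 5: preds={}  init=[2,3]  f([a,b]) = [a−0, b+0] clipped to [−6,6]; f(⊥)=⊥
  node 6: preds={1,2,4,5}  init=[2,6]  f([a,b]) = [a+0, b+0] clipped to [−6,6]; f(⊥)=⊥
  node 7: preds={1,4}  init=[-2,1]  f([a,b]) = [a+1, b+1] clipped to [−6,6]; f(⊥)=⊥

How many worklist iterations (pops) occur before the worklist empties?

Iteration log — 21 steps:
  step 1. node 0  ⊔preds=⊥  new=[-1,0]  stable
  step 2. node 1  ⊔preds=[-2,1]  new=[-3,3]  stable
  step 3. node 2  ⊔preds=[2,6]  new=[2,6]  old=⊥  +wl: 0,1
  step 4. node 3  ⊔preds=[-3,3]  new=[-2,4]  old=⊥  +wl: 
  step 5. node 4  ⊔preds=[-2,4]  new=[-2,4]  old=⊥  +wl: 2
  step 6. node 5  ⊔preds=⊥  new=[2,3]  stable
  step 7. node 6  ⊔preds=[-3,6]  new=[-3,6]  old=[2,6]  +wl: 
  step 8. node 7  ⊔preds=[-3,4]  new=[-2,5]  old=[-2,1]  +wl: 
  step 9. node 0  ⊔preds=[-2,6]  new=[-1,6]  old=[-1,0]  +wl: 
  step 10. node 1  ⊔preds=[-2,6]  new=[-3,6]  old=[-3,3]  +wl: 3,6,7
  step 11. node 2  ⊔preds=[-3,6]  new=[-3,6]  old=[2,6]  +wl: 0,1
  step 12. node 3  ⊔preds=[-3,6]  new=[-2,6]  old=[-2,4]  +wl: 4
  step 13. node 6  ⊔preds=[-3,6]  new=[-3,6]  stable
  step 14. node 7  ⊔preds=[-3,6]  new=[-2,6]  old=[-2,5]  +wl: 
  step 15. node 0  ⊔preds=[-3,6]  new=[-1,6]  stable
  step 16. node 1  ⊔preds=[-3,6]  new=[-3,6]  stable
  step 17. node 4  ⊔preds=[-2,6]  new=[-2,6]  old=[-2,4]  +wl: 0,2,6,7
  step 18. node 0  ⊔preds=[-3,6]  new=[-1,6]  stable
  step 19. node 2  ⊔preds=[-3,6]  new=[-3,6]  stable
  step 20. node 6  ⊔preds=[-3,6]  new=[-3,6]  stable
  step 21. node 7  ⊔preds=[-3,6]  new=[-2,6]  stable

Least fixpoint reached:
  node 0: [-1,6]
  node 1: [-3,6]
  node 2: [-3,6]
  node 3: [-2,6]
  node 4: [-2,6]
  node 5: [2,3]
  node 6: [-3,6]
  node 7: [-2,6]

21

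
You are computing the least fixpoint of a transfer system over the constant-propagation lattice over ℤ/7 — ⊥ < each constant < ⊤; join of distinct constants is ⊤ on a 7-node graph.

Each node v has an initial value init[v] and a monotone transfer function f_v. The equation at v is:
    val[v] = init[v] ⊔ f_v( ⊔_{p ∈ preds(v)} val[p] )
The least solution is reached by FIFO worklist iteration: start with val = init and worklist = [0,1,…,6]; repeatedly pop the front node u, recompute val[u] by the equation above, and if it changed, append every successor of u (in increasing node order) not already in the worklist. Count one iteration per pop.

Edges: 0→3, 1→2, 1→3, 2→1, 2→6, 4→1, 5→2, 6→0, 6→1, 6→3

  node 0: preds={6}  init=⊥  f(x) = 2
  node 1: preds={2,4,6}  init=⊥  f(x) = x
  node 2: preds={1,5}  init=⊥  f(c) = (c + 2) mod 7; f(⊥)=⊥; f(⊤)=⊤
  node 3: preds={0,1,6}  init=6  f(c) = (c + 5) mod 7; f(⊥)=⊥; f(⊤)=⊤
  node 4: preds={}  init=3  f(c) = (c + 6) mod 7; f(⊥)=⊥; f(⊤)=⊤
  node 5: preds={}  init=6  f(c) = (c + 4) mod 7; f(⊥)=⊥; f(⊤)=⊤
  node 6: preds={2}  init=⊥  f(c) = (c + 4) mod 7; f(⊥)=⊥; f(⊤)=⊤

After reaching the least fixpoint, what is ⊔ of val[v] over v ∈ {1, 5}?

Worklist (11 pops):
  #1 pop 0: in=⊥ → 2 (was ⊥); enqueue []
  #2 pop 1: in=3 → 3 (was ⊥); enqueue []
  #3 pop 2: in=⊤ → ⊤ (was ⊥); enqueue [1]
  #4 pop 3: in=⊤ → ⊤ (was 6); enqueue []
  #5 pop 4: in=⊥ → 3 (no change)
  #6 pop 5: in=⊥ → 6 (no change)
  #7 pop 6: in=⊤ → ⊤ (was ⊥); enqueue [0,3]
  #8 pop 1: in=⊤ → ⊤ (was 3); enqueue [2]
  #9 pop 0: in=⊤ → 2 (no change)
  #10 pop 3: in=⊤ → ⊤ (no change)
  #11 pop 2: in=⊤ → ⊤ (no change)

Fixpoint:
  val[0] = 2
  val[1] = ⊤
  val[2] = ⊤
  val[3] = ⊤
  val[4] = 3
  val[5] = 6
  val[6] = ⊤

⊤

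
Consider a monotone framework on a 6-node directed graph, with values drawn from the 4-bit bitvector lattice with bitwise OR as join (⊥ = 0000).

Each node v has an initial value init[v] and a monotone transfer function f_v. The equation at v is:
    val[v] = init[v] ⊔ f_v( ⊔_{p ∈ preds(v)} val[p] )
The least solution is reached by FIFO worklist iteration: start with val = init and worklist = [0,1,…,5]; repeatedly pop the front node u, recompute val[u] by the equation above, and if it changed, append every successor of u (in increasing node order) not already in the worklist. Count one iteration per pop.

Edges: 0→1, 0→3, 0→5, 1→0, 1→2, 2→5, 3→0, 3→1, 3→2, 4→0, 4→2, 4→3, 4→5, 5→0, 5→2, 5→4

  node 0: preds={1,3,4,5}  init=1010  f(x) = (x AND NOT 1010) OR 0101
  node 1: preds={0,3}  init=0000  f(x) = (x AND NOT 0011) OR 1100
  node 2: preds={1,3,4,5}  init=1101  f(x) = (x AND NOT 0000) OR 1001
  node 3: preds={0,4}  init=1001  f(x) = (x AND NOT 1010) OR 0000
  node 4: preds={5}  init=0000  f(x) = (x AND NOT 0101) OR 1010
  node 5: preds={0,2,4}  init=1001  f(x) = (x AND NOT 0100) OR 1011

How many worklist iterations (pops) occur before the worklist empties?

12

Worklist (12 pops):
  #1 pop 0: in=1001 → 1111 (was 1010); enqueue []
  #2 pop 1: in=1111 → 1100 (was 0000); enqueue [0]
  #3 pop 2: in=1101 → 1101 (no change)
  #4 pop 3: in=1111 → 1101 (was 1001); enqueue [1,2]
  #5 pop 4: in=1001 → 1010 (was 0000); enqueue [3]
  #6 pop 5: in=1111 → 1011 (was 1001); enqueue [4]
  #7 pop 0: in=1111 → 1111 (no change)
  #8 pop 1: in=1111 → 1100 (no change)
  #9 pop 2: in=1111 → 1111 (was 1101); enqueue [5]
  #10 pop 3: in=1111 → 1101 (no change)
  #11 pop 4: in=1011 → 1010 (no change)
  #12 pop 5: in=1111 → 1011 (no change)

Fixpoint:
  val[0] = 1111
  val[1] = 1100
  val[2] = 1111
  val[3] = 1101
  val[4] = 1010
  val[5] = 1011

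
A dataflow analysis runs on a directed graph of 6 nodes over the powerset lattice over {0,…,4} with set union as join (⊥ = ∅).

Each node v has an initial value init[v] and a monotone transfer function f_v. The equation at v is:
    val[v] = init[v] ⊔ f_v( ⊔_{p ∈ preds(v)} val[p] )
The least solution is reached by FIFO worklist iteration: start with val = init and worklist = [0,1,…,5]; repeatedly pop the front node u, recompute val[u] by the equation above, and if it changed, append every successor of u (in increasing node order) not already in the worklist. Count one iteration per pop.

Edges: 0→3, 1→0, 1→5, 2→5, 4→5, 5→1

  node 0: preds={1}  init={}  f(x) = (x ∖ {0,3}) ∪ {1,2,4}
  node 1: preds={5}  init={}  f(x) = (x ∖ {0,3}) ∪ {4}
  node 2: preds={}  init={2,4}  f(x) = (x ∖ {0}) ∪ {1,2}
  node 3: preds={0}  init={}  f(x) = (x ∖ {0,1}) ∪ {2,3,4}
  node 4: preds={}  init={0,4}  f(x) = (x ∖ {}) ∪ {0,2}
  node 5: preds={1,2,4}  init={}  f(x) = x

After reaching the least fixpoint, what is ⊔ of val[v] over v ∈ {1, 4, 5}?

{0,1,2,4}

Worklist (10 pops):
  #1 pop 0: in={} → {1,2,4} (was {}); enqueue []
  #2 pop 1: in={} → {4} (was {}); enqueue [0]
  #3 pop 2: in={} → {1,2,4} (was {2,4}); enqueue []
  #4 pop 3: in={1,2,4} → {2,3,4} (was {}); enqueue []
  #5 pop 4: in={} → {0,2,4} (was {0,4}); enqueue []
  #6 pop 5: in={0,1,2,4} → {0,1,2,4} (was {}); enqueue [1]
  #7 pop 0: in={4} → {1,2,4} (no change)
  #8 pop 1: in={0,1,2,4} → {1,2,4} (was {4}); enqueue [0,5]
  #9 pop 0: in={1,2,4} → {1,2,4} (no change)
  #10 pop 5: in={0,1,2,4} → {0,1,2,4} (no change)

Fixpoint:
  val[0] = {1,2,4}
  val[1] = {1,2,4}
  val[2] = {1,2,4}
  val[3] = {2,3,4}
  val[4] = {0,2,4}
  val[5] = {0,1,2,4}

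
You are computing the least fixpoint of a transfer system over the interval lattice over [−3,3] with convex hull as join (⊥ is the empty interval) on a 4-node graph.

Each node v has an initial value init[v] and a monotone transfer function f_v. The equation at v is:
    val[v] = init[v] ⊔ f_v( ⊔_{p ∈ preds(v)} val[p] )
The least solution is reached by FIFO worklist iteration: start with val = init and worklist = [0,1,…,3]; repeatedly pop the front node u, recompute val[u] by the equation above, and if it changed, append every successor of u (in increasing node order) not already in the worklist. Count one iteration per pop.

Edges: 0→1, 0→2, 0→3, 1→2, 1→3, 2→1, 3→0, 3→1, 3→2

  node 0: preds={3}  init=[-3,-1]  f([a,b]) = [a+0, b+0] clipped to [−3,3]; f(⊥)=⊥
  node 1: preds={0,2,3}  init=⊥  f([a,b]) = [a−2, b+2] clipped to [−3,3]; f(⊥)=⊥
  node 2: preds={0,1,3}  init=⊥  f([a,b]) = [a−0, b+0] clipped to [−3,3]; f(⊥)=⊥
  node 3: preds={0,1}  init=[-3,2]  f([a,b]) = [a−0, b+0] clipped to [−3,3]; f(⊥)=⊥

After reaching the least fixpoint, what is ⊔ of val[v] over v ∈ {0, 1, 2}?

Trace (9 dequeues):
  [1] u=0 | in [-3,2] | out [-3,2] | prev [-3,-1] | push {}
  [2] u=1 | in [-3,2] | out [-3,3] | prev ⊥ | push {}
  [3] u=2 | in [-3,3] | out [-3,3] | prev ⊥ | push {1}
  [4] u=3 | in [-3,3] | out [-3,3] | prev [-3,2] | push {0,2}
  [5] u=1 | in [-3,3] | out [-3,3] | ==
  [6] u=0 | in [-3,3] | out [-3,3] | prev [-3,2] | push {1,3}
  [7] u=2 | in [-3,3] | out [-3,3] | ==
  [8] u=1 | in [-3,3] | out [-3,3] | ==
  [9] u=3 | in [-3,3] | out [-3,3] | ==

Converged values:
  [0] [-3,3]
  [1] [-3,3]
  [2] [-3,3]
  [3] [-3,3]

[-3,3]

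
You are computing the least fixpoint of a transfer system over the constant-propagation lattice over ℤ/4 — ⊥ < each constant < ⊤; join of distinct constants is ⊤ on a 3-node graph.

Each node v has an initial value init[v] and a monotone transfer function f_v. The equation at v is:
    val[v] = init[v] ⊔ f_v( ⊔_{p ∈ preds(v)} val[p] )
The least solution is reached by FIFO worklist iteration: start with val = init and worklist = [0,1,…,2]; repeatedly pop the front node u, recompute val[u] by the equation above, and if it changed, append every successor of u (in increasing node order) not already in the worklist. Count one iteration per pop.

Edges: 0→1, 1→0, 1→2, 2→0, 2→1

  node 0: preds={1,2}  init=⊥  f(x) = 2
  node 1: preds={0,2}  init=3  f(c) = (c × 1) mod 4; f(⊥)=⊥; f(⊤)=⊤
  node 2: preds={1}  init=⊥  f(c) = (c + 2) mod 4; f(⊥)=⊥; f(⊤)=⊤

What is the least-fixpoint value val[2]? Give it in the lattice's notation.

Trace (5 dequeues):
  [1] u=0 | in 3 | out 2 | prev ⊥ | push {}
  [2] u=1 | in 2 | out ⊤ | prev 3 | push {0}
  [3] u=2 | in ⊤ | out ⊤ | prev ⊥ | push {1}
  [4] u=0 | in ⊤ | out 2 | ==
  [5] u=1 | in ⊤ | out ⊤ | ==

Converged values:
  [0] 2
  [1] ⊤
  [2] ⊤

⊤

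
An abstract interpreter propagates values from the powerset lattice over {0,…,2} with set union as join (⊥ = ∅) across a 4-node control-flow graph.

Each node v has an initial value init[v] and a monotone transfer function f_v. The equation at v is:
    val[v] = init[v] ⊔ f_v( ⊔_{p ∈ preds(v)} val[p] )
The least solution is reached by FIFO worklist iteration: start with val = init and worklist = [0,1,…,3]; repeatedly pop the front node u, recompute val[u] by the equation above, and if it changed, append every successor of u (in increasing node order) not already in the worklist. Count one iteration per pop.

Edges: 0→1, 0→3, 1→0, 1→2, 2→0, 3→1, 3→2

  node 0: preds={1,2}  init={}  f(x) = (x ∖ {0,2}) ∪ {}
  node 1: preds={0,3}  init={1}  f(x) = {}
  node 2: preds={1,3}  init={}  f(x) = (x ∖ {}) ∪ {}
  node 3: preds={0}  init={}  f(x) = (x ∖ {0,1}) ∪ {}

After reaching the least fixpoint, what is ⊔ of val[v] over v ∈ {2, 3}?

Iteration log — 5 steps:
  step 1. node 0  ⊔preds={1}  new={1}  old={}  +wl: 
  step 2. node 1  ⊔preds={1}  new={1}  stable
  step 3. node 2  ⊔preds={1}  new={1}  old={}  +wl: 0
  step 4. node 3  ⊔preds={1}  new={}  stable
  step 5. node 0  ⊔preds={1}  new={1}  stable

Least fixpoint reached:
  node 0: {1}
  node 1: {1}
  node 2: {1}
  node 3: {}

{1}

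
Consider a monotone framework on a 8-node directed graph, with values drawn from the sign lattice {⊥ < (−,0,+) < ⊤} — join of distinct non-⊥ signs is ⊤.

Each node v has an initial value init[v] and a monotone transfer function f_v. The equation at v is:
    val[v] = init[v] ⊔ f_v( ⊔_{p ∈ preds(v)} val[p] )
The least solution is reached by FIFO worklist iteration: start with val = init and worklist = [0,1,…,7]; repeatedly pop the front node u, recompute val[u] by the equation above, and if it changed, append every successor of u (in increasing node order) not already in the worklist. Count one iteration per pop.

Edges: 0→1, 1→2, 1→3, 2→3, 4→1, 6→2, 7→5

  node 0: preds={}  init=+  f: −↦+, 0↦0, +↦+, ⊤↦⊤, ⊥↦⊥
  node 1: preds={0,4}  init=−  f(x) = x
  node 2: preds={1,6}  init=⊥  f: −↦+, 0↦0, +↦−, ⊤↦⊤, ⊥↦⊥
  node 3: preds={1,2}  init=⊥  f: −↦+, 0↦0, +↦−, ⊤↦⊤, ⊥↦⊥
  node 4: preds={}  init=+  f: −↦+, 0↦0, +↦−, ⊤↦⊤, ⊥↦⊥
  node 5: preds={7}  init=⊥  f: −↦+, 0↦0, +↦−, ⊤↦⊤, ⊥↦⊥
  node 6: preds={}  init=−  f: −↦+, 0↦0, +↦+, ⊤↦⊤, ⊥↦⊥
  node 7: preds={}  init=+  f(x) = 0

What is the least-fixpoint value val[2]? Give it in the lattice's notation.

⊤

Worklist (9 pops):
  #1 pop 0: in=⊥ → + (no change)
  #2 pop 1: in=+ → ⊤ (was −); enqueue []
  #3 pop 2: in=⊤ → ⊤ (was ⊥); enqueue []
  #4 pop 3: in=⊤ → ⊤ (was ⊥); enqueue []
  #5 pop 4: in=⊥ → + (no change)
  #6 pop 5: in=+ → − (was ⊥); enqueue []
  #7 pop 6: in=⊥ → − (no change)
  #8 pop 7: in=⊥ → ⊤ (was +); enqueue [5]
  #9 pop 5: in=⊤ → ⊤ (was −); enqueue []

Fixpoint:
  val[0] = +
  val[1] = ⊤
  val[2] = ⊤
  val[3] = ⊤
  val[4] = +
  val[5] = ⊤
  val[6] = −
  val[7] = ⊤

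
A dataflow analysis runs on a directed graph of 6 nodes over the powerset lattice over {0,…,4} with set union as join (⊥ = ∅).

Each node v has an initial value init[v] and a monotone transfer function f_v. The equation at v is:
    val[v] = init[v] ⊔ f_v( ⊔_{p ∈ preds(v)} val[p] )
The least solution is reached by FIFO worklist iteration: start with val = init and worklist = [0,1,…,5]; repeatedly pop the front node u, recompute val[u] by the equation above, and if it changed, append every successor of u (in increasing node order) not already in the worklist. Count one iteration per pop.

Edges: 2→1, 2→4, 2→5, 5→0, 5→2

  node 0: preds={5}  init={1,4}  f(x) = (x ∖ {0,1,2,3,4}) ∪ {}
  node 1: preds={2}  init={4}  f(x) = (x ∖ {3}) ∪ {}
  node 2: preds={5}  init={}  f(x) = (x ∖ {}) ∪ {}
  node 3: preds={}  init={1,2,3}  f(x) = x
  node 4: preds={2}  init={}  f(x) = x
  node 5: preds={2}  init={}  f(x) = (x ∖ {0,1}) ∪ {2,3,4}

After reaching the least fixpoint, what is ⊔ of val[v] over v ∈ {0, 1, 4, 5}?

{1,2,3,4}

Iteration log — 11 steps:
  step 1. node 0  ⊔preds={}  new={1,4}  stable
  step 2. node 1  ⊔preds={}  new={4}  stable
  step 3. node 2  ⊔preds={}  new={}  stable
  step 4. node 3  ⊔preds={}  new={1,2,3}  stable
  step 5. node 4  ⊔preds={}  new={}  stable
  step 6. node 5  ⊔preds={}  new={2,3,4}  old={}  +wl: 0,2
  step 7. node 0  ⊔preds={2,3,4}  new={1,4}  stable
  step 8. node 2  ⊔preds={2,3,4}  new={2,3,4}  old={}  +wl: 1,4,5
  step 9. node 1  ⊔preds={2,3,4}  new={2,4}  old={4}  +wl: 
  step 10. node 4  ⊔preds={2,3,4}  new={2,3,4}  old={}  +wl: 
  step 11. node 5  ⊔preds={2,3,4}  new={2,3,4}  stable

Least fixpoint reached:
  node 0: {1,4}
  node 1: {2,4}
  node 2: {2,3,4}
  node 3: {1,2,3}
  node 4: {2,3,4}
  node 5: {2,3,4}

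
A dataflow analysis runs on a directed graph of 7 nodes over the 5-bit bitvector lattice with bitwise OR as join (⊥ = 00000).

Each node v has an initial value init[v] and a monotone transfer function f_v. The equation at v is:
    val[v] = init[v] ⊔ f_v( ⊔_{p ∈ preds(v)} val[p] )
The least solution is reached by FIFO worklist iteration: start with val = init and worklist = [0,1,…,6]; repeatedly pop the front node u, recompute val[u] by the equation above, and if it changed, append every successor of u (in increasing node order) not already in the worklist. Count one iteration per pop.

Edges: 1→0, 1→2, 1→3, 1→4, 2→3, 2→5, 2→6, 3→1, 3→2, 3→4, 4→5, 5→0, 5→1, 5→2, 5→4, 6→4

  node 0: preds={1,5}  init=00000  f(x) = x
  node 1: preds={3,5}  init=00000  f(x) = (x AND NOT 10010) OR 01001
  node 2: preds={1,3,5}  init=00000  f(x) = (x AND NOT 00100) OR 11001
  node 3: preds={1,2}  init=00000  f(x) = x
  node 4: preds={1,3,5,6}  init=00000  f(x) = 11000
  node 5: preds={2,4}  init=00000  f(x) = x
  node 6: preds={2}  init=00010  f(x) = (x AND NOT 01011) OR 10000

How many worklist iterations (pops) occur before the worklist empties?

Worklist (11 pops):
  #1 pop 0: in=00000 → 00000 (no change)
  #2 pop 1: in=00000 → 01001 (was 00000); enqueue [0]
  #3 pop 2: in=01001 → 11001 (was 00000); enqueue []
  #4 pop 3: in=11001 → 11001 (was 00000); enqueue [1,2]
  #5 pop 4: in=11011 → 11000 (was 00000); enqueue []
  #6 pop 5: in=11001 → 11001 (was 00000); enqueue [4]
  #7 pop 6: in=11001 → 10010 (was 00010); enqueue []
  #8 pop 0: in=11001 → 11001 (was 00000); enqueue []
  #9 pop 1: in=11001 → 01001 (no change)
  #10 pop 2: in=11001 → 11001 (no change)
  #11 pop 4: in=11011 → 11000 (no change)

Fixpoint:
  val[0] = 11001
  val[1] = 01001
  val[2] = 11001
  val[3] = 11001
  val[4] = 11000
  val[5] = 11001
  val[6] = 10010

11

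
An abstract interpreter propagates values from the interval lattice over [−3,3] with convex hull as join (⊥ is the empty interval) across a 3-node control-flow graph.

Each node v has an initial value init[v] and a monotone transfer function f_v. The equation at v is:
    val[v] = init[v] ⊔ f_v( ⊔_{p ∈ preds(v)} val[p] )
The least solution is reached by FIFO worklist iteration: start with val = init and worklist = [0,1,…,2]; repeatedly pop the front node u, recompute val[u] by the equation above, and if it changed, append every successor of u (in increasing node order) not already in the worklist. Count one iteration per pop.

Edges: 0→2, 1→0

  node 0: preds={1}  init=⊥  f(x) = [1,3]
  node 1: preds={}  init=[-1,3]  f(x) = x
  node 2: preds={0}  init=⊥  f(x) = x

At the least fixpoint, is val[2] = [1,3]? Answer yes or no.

Iteration log — 3 steps:
  step 1. node 0  ⊔preds=[-1,3]  new=[1,3]  old=⊥  +wl: 
  step 2. node 1  ⊔preds=⊥  new=[-1,3]  stable
  step 3. node 2  ⊔preds=[1,3]  new=[1,3]  old=⊥  +wl: 

Least fixpoint reached:
  node 0: [1,3]
  node 1: [-1,3]
  node 2: [1,3]

yes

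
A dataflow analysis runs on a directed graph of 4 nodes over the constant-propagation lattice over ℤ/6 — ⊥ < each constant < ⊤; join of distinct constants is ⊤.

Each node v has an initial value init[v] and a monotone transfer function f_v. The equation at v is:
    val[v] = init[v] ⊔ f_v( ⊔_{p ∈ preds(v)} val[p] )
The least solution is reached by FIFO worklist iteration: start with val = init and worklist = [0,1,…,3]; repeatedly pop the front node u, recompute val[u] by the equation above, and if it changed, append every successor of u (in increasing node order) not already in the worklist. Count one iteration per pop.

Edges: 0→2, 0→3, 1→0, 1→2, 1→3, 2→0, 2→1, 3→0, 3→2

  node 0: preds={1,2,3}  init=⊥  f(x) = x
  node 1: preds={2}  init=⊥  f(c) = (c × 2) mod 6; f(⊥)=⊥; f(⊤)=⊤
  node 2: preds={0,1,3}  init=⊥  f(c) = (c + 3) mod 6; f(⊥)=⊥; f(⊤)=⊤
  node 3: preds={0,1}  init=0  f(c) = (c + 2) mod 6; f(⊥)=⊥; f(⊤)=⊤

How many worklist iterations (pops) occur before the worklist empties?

Trace (13 dequeues):
  [1] u=0 | in 0 | out 0 | prev ⊥ | push {}
  [2] u=1 | in ⊥ | out ⊥ | ==
  [3] u=2 | in 0 | out 3 | prev ⊥ | push {0,1}
  [4] u=3 | in 0 | out ⊤ | prev 0 | push {2}
  [5] u=0 | in ⊤ | out ⊤ | prev 0 | push {3}
  [6] u=1 | in 3 | out 0 | prev ⊥ | push {0}
  [7] u=2 | in ⊤ | out ⊤ | prev 3 | push {1}
  [8] u=3 | in ⊤ | out ⊤ | ==
  [9] u=0 | in ⊤ | out ⊤ | ==
  [10] u=1 | in ⊤ | out ⊤ | prev 0 | push {0,2,3}
  [11] u=0 | in ⊤ | out ⊤ | ==
  [12] u=2 | in ⊤ | out ⊤ | ==
  [13] u=3 | in ⊤ | out ⊤ | ==

Converged values:
  [0] ⊤
  [1] ⊤
  [2] ⊤
  [3] ⊤

13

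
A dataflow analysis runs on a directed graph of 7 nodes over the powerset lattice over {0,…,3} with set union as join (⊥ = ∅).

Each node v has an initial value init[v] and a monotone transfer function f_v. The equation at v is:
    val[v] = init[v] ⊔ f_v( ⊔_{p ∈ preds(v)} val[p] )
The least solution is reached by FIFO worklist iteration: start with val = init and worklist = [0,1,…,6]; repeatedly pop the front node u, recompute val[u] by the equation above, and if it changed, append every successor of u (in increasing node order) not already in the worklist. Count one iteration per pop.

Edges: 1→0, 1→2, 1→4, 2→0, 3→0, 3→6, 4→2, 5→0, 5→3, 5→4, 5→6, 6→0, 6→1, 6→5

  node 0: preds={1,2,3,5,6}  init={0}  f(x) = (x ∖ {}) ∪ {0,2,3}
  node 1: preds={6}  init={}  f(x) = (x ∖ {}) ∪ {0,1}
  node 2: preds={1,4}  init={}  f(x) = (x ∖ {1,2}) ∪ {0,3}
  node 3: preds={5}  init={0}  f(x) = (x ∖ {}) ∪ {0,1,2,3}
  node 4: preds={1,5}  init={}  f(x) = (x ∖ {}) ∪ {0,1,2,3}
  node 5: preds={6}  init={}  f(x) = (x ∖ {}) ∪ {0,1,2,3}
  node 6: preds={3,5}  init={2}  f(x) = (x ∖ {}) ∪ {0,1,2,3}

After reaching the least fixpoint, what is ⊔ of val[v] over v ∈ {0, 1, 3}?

{0,1,2,3}

Iteration log — 16 steps:
  step 1. node 0  ⊔preds={0,2}  new={0,2,3}  old={0}  +wl: 
  step 2. node 1  ⊔preds={2}  new={0,1,2}  old={}  +wl: 0
  step 3. node 2  ⊔preds={0,1,2}  new={0,3}  old={}  +wl: 
  step 4. node 3  ⊔preds={}  new={0,1,2,3}  old={0}  +wl: 
  step 5. node 4  ⊔preds={0,1,2}  new={0,1,2,3}  old={}  +wl: 2
  step 6. node 5  ⊔preds={2}  new={0,1,2,3}  old={}  +wl: 3,4
  step 7. node 6  ⊔preds={0,1,2,3}  new={0,1,2,3}  old={2}  +wl: 1,5
  step 8. node 0  ⊔preds={0,1,2,3}  new={0,1,2,3}  old={0,2,3}  +wl: 
  step 9. node 2  ⊔preds={0,1,2,3}  new={0,3}  stable
  step 10. node 3  ⊔preds={0,1,2,3}  new={0,1,2,3}  stable
  step 11. node 4  ⊔preds={0,1,2,3}  new={0,1,2,3}  stable
  step 12. node 1  ⊔preds={0,1,2,3}  new={0,1,2,3}  old={0,1,2}  +wl: 0,2,4
  step 13. node 5  ⊔preds={0,1,2,3}  new={0,1,2,3}  stable
  step 14. node 0  ⊔preds={0,1,2,3}  new={0,1,2,3}  stable
  step 15. node 2  ⊔preds={0,1,2,3}  new={0,3}  stable
  step 16. node 4  ⊔preds={0,1,2,3}  new={0,1,2,3}  stable

Least fixpoint reached:
  node 0: {0,1,2,3}
  node 1: {0,1,2,3}
  node 2: {0,3}
  node 3: {0,1,2,3}
  node 4: {0,1,2,3}
  node 5: {0,1,2,3}
  node 6: {0,1,2,3}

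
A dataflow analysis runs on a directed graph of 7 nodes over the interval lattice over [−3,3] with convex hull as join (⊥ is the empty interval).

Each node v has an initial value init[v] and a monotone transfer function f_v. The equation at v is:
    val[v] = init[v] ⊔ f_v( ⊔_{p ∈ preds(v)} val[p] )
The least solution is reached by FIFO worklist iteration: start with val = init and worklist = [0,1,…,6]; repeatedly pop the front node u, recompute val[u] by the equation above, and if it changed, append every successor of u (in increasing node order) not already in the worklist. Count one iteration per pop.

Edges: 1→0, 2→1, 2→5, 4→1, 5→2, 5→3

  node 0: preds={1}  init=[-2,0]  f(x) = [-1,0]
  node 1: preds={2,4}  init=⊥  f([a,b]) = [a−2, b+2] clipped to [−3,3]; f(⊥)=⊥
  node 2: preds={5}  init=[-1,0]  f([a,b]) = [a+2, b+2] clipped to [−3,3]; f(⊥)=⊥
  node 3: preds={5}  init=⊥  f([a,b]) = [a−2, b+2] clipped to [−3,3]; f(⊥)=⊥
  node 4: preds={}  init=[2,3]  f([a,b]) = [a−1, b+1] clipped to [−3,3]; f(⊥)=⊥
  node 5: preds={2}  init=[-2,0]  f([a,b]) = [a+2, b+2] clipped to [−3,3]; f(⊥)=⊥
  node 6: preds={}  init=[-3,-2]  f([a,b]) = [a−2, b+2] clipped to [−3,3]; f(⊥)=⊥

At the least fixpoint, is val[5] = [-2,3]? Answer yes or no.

Iteration log — 13 steps:
  step 1. node 0  ⊔preds=⊥  new=[-2,0]  stable
  step 2. node 1  ⊔preds=[-1,3]  new=[-3,3]  old=⊥  +wl: 0
  step 3. node 2  ⊔preds=[-2,0]  new=[-1,2]  old=[-1,0]  +wl: 1
  step 4. node 3  ⊔preds=[-2,0]  new=[-3,2]  old=⊥  +wl: 
  step 5. node 4  ⊔preds=⊥  new=[2,3]  stable
  step 6. node 5  ⊔preds=[-1,2]  new=[-2,3]  old=[-2,0]  +wl: 2,3
  step 7. node 6  ⊔preds=⊥  new=[-3,-2]  stable
  step 8. node 0  ⊔preds=[-3,3]  new=[-2,0]  stable
  step 9. node 1  ⊔preds=[-1,3]  new=[-3,3]  stable
  step 10. node 2  ⊔preds=[-2,3]  new=[-1,3]  old=[-1,2]  +wl: 1,5
  step 11. node 3  ⊔preds=[-2,3]  new=[-3,3]  old=[-3,2]  +wl: 
  step 12. node 1  ⊔preds=[-1,3]  new=[-3,3]  stable
  step 13. node 5  ⊔preds=[-1,3]  new=[-2,3]  stable

Least fixpoint reached:
  node 0: [-2,0]
  node 1: [-3,3]
  node 2: [-1,3]
  node 3: [-3,3]
  node 4: [2,3]
  node 5: [-2,3]
  node 6: [-3,-2]

yes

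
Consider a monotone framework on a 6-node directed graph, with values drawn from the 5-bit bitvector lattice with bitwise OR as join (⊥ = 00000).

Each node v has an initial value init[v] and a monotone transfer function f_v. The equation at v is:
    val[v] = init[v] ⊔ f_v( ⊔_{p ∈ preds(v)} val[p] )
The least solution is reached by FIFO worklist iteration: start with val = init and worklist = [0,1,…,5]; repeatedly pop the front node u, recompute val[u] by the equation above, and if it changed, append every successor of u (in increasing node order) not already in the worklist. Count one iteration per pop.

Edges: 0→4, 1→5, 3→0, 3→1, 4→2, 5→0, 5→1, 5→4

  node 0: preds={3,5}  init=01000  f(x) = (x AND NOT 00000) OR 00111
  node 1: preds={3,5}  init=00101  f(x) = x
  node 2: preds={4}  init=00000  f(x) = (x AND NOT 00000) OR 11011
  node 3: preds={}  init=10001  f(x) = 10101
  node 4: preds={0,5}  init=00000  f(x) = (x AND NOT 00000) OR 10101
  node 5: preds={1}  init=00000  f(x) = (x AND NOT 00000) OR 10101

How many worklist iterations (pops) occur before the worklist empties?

10

Trace (10 dequeues):
  [1] u=0 | in 10001 | out 11111 | prev 01000 | push {}
  [2] u=1 | in 10001 | out 10101 | prev 00101 | push {}
  [3] u=2 | in 00000 | out 11011 | prev 00000 | push {}
  [4] u=3 | in 00000 | out 10101 | prev 10001 | push {0,1}
  [5] u=4 | in 11111 | out 11111 | prev 00000 | push {2}
  [6] u=5 | in 10101 | out 10101 | prev 00000 | push {4}
  [7] u=0 | in 10101 | out 11111 | ==
  [8] u=1 | in 10101 | out 10101 | ==
  [9] u=2 | in 11111 | out 11111 | prev 11011 | push {}
  [10] u=4 | in 11111 | out 11111 | ==

Converged values:
  [0] 11111
  [1] 10101
  [2] 11111
  [3] 10101
  [4] 11111
  [5] 10101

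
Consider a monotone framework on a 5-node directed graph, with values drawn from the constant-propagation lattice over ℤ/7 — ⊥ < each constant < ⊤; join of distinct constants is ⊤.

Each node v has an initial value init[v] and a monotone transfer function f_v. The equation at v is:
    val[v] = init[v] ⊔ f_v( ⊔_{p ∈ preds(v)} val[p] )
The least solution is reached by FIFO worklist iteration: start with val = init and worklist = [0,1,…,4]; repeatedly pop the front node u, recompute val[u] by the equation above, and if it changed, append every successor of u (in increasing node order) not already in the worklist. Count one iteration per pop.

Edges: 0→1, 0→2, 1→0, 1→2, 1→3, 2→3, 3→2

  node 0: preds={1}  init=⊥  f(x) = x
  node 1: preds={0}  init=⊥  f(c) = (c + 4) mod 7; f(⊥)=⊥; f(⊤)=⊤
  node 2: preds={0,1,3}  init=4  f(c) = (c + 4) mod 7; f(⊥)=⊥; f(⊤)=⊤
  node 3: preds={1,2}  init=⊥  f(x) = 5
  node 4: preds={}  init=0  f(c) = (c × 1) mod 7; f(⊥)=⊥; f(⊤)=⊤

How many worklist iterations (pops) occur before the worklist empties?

Iteration log — 7 steps:
  step 1. node 0  ⊔preds=⊥  new=⊥  stable
  step 2. node 1  ⊔preds=⊥  new=⊥  stable
  step 3. node 2  ⊔preds=⊥  new=4  stable
  step 4. node 3  ⊔preds=4  new=5  old=⊥  +wl: 2
  step 5. node 4  ⊔preds=⊥  new=0  stable
  step 6. node 2  ⊔preds=5  new=⊤  old=4  +wl: 3
  step 7. node 3  ⊔preds=⊤  new=5  stable

Least fixpoint reached:
  node 0: ⊥
  node 1: ⊥
  node 2: ⊤
  node 3: 5
  node 4: 0

7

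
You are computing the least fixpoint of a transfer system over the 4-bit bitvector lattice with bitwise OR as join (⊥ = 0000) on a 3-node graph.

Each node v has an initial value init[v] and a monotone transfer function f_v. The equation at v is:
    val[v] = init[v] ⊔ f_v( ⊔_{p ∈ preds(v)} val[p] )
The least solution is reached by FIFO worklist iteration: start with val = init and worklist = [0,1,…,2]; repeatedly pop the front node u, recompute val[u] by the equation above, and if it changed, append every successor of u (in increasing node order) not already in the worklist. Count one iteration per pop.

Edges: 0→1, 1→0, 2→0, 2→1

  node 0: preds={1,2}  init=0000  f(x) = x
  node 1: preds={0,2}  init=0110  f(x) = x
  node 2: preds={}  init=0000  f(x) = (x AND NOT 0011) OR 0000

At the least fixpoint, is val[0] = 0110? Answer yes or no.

yes

Trace (3 dequeues):
  [1] u=0 | in 0110 | out 0110 | prev 0000 | push {}
  [2] u=1 | in 0110 | out 0110 | ==
  [3] u=2 | in 0000 | out 0000 | ==

Converged values:
  [0] 0110
  [1] 0110
  [2] 0000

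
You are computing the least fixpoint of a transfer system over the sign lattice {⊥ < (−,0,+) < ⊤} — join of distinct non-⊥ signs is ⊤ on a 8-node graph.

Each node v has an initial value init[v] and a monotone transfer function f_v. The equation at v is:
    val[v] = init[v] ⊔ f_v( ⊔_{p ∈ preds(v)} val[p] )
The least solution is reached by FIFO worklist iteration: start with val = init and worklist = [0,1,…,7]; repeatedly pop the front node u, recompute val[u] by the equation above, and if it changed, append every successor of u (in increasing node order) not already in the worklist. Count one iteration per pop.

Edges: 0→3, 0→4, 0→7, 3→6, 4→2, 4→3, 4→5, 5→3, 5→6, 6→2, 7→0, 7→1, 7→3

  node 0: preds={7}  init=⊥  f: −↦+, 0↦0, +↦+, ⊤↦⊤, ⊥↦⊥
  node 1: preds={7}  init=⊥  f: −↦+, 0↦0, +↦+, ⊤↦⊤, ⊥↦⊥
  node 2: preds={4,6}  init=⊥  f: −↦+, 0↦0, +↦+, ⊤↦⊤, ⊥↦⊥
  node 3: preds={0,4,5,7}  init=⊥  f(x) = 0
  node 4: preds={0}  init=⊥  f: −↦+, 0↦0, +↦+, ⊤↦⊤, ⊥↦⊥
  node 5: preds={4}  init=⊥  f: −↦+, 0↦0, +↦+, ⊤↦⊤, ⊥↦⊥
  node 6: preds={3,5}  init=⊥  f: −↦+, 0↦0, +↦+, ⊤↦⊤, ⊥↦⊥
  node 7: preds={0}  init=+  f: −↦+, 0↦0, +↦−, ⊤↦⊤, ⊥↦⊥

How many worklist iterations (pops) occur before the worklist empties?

Iteration log — 20 steps:
  step 1. node 0  ⊔preds=+  new=+  old=⊥  +wl: 
  step 2. node 1  ⊔preds=+  new=+  old=⊥  +wl: 
  step 3. node 2  ⊔preds=⊥  new=⊥  stable
  step 4. node 3  ⊔preds=+  new=0  old=⊥  +wl: 
  step 5. node 4  ⊔preds=+  new=+  old=⊥  +wl: 2,3
  step 6. node 5  ⊔preds=+  new=+  old=⊥  +wl: 
  step 7. node 6  ⊔preds=⊤  new=⊤  old=⊥  +wl: 
  step 8. node 7  ⊔preds=+  new=⊤  old=+  +wl: 0,1
  step 9. node 2  ⊔preds=⊤  new=⊤  old=⊥  +wl: 
  step 10. node 3  ⊔preds=⊤  new=0  stable
  step 11. node 0  ⊔preds=⊤  new=⊤  old=+  +wl: 3,4,7
  step 12. node 1  ⊔preds=⊤  new=⊤  old=+  +wl: 
  step 13. node 3  ⊔preds=⊤  new=0  stable
  step 14. node 4  ⊔preds=⊤  new=⊤  old=+  +wl: 2,3,5
  step 15. node 7  ⊔preds=⊤  new=⊤  stable
  step 16. node 2  ⊔preds=⊤  new=⊤  stable
  step 17. node 3  ⊔preds=⊤  new=0  stable
  step 18. node 5  ⊔preds=⊤  new=⊤  old=+  +wl: 3,6
  step 19. node 3  ⊔preds=⊤  new=0  stable
  step 20. node 6  ⊔preds=⊤  new=⊤  stable

Least fixpoint reached:
  node 0: ⊤
  node 1: ⊤
  node 2: ⊤
  node 3: 0
  node 4: ⊤
  node 5: ⊤
  node 6: ⊤
  node 7: ⊤

20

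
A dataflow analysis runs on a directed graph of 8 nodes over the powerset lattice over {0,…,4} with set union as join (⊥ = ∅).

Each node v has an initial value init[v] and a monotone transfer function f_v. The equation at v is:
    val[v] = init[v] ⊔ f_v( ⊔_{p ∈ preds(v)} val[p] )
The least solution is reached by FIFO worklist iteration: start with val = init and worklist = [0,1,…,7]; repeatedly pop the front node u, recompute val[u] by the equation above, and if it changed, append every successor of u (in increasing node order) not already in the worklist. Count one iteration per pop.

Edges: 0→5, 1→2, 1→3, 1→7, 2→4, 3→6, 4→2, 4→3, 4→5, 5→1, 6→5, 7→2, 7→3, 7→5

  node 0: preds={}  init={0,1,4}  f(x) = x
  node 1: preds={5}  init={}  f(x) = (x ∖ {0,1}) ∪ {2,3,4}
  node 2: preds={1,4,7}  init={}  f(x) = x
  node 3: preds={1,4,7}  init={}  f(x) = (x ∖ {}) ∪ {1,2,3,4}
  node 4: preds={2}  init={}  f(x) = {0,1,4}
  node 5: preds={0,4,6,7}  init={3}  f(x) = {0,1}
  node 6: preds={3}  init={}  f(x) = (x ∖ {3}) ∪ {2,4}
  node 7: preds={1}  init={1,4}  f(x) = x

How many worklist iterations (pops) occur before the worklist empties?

15

Worklist (15 pops):
  #1 pop 0: in={} → {0,1,4} (no change)
  #2 pop 1: in={3} → {2,3,4} (was {}); enqueue []
  #3 pop 2: in={1,2,3,4} → {1,2,3,4} (was {}); enqueue []
  #4 pop 3: in={1,2,3,4} → {1,2,3,4} (was {}); enqueue []
  #5 pop 4: in={1,2,3,4} → {0,1,4} (was {}); enqueue [2,3]
  #6 pop 5: in={0,1,4} → {0,1,3} (was {3}); enqueue [1]
  #7 pop 6: in={1,2,3,4} → {1,2,4} (was {}); enqueue [5]
  #8 pop 7: in={2,3,4} → {1,2,3,4} (was {1,4}); enqueue []
  #9 pop 2: in={0,1,2,3,4} → {0,1,2,3,4} (was {1,2,3,4}); enqueue [4]
  #10 pop 3: in={0,1,2,3,4} → {0,1,2,3,4} (was {1,2,3,4}); enqueue [6]
  #11 pop 1: in={0,1,3} → {2,3,4} (no change)
  #12 pop 5: in={0,1,2,3,4} → {0,1,3} (no change)
  #13 pop 4: in={0,1,2,3,4} → {0,1,4} (no change)
  #14 pop 6: in={0,1,2,3,4} → {0,1,2,4} (was {1,2,4}); enqueue [5]
  #15 pop 5: in={0,1,2,3,4} → {0,1,3} (no change)

Fixpoint:
  val[0] = {0,1,4}
  val[1] = {2,3,4}
  val[2] = {0,1,2,3,4}
  val[3] = {0,1,2,3,4}
  val[4] = {0,1,4}
  val[5] = {0,1,3}
  val[6] = {0,1,2,4}
  val[7] = {1,2,3,4}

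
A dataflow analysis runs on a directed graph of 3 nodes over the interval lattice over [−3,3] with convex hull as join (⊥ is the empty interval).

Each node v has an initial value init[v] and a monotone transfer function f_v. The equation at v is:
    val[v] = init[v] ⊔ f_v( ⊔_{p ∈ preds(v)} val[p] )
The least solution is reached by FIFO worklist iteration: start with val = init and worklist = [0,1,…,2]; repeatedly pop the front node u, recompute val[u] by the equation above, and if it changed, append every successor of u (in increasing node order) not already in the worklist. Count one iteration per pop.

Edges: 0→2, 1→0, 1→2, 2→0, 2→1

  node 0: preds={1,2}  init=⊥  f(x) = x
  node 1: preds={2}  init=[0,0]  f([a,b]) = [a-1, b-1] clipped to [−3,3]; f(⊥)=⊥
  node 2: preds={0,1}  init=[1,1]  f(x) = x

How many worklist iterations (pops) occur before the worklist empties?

17

Iteration log — 17 steps:
  step 1. node 0  ⊔preds=[0,1]  new=[0,1]  old=⊥  +wl: 
  step 2. node 1  ⊔preds=[1,1]  new=[0,0]  stable
  step 3. node 2  ⊔preds=[0,1]  new=[0,1]  old=[1,1]  +wl: 0,1
  step 4. node 0  ⊔preds=[0,1]  new=[0,1]  stable
  step 5. node 1  ⊔preds=[0,1]  new=[-1,0]  old=[0,0]  +wl: 0,2
  step 6. node 0  ⊔preds=[-1,1]  new=[-1,1]  old=[0,1]  +wl: 
  step 7. node 2  ⊔preds=[-1,1]  new=[-1,1]  old=[0,1]  +wl: 0,1
  step 8. node 0  ⊔preds=[-1,1]  new=[-1,1]  stable
  step 9. node 1  ⊔preds=[-1,1]  new=[-2,0]  old=[-1,0]  +wl: 0,2
  step 10. node 0  ⊔preds=[-2,1]  new=[-2,1]  old=[-1,1]  +wl: 
  step 11. node 2  ⊔preds=[-2,1]  new=[-2,1]  old=[-1,1]  +wl: 0,1
  step 12. node 0  ⊔preds=[-2,1]  new=[-2,1]  stable
  step 13. node 1  ⊔preds=[-2,1]  new=[-3,0]  old=[-2,0]  +wl: 0,2
  step 14. node 0  ⊔preds=[-3,1]  new=[-3,1]  old=[-2,1]  +wl: 
  step 15. node 2  ⊔preds=[-3,1]  new=[-3,1]  old=[-2,1]  +wl: 0,1
  step 16. node 0  ⊔preds=[-3,1]  new=[-3,1]  stable
  step 17. node 1  ⊔preds=[-3,1]  new=[-3,0]  stable

Least fixpoint reached:
  node 0: [-3,1]
  node 1: [-3,0]
  node 2: [-3,1]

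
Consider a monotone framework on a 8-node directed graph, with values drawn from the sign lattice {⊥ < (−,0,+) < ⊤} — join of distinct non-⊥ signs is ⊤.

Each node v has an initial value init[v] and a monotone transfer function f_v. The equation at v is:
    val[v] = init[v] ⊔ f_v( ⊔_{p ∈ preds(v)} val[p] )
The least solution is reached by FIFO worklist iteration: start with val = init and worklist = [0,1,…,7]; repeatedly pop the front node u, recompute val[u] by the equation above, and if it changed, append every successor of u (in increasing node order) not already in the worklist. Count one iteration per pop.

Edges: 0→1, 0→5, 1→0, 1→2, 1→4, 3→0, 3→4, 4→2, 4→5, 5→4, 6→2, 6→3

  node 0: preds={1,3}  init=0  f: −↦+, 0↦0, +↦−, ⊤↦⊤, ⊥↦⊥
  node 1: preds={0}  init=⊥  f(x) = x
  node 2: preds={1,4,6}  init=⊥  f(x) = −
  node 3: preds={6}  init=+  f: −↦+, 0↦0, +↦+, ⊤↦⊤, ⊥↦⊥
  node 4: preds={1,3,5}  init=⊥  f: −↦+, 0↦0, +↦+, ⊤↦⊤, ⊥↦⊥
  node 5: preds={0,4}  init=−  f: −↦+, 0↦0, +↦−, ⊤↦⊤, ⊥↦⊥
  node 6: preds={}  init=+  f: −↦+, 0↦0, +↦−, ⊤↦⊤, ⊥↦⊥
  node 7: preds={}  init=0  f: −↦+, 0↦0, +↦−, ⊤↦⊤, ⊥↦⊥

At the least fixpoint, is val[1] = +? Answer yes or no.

no

Worklist (11 pops):
  #1 pop 0: in=+ → ⊤ (was 0); enqueue []
  #2 pop 1: in=⊤ → ⊤ (was ⊥); enqueue [0]
  #3 pop 2: in=⊤ → − (was ⊥); enqueue []
  #4 pop 3: in=+ → + (no change)
  #5 pop 4: in=⊤ → ⊤ (was ⊥); enqueue [2]
  #6 pop 5: in=⊤ → ⊤ (was −); enqueue [4]
  #7 pop 6: in=⊥ → + (no change)
  #8 pop 7: in=⊥ → 0 (no change)
  #9 pop 0: in=⊤ → ⊤ (no change)
  #10 pop 2: in=⊤ → − (no change)
  #11 pop 4: in=⊤ → ⊤ (no change)

Fixpoint:
  val[0] = ⊤
  val[1] = ⊤
  val[2] = −
  val[3] = +
  val[4] = ⊤
  val[5] = ⊤
  val[6] = +
  val[7] = 0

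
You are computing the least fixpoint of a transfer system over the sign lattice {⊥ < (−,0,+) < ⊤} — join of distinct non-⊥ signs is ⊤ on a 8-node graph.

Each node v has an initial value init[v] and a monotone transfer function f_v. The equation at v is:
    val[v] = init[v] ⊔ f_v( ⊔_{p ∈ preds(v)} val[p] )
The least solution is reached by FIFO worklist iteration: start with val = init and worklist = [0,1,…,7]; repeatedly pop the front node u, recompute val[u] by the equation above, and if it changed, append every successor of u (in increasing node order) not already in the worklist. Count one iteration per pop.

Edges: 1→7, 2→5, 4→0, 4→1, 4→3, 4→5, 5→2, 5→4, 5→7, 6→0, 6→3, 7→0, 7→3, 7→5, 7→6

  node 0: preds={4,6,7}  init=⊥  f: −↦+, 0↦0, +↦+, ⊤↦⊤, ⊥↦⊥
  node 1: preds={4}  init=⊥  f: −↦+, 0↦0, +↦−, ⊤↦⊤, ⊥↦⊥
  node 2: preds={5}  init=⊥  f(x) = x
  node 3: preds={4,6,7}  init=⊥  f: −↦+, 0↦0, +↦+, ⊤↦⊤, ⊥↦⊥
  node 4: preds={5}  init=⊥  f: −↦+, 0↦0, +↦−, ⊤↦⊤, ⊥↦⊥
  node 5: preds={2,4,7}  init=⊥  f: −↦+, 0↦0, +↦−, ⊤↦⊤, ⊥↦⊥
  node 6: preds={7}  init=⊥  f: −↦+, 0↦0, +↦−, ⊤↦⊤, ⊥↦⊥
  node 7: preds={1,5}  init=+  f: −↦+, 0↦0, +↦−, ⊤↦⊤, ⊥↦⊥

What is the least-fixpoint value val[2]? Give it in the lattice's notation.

⊤

Trace (25 dequeues):
  [1] u=0 | in + | out + | prev ⊥ | push {}
  [2] u=1 | in ⊥ | out ⊥ | ==
  [3] u=2 | in ⊥ | out ⊥ | ==
  [4] u=3 | in + | out + | prev ⊥ | push {}
  [5] u=4 | in ⊥ | out ⊥ | ==
  [6] u=5 | in + | out − | prev ⊥ | push {2,4}
  [7] u=6 | in + | out − | prev ⊥ | push {0,3}
  [8] u=7 | in − | out + | ==
  [9] u=2 | in − | out − | prev ⊥ | push {5}
  [10] u=4 | in − | out + | prev ⊥ | push {1}
  [11] u=0 | in ⊤ | out ⊤ | prev + | push {}
  [12] u=3 | in ⊤ | out ⊤ | prev + | push {}
  [13] u=5 | in ⊤ | out ⊤ | prev − | push {2,4,7}
  [14] u=1 | in + | out − | prev ⊥ | push {}
  [15] u=2 | in ⊤ | out ⊤ | prev − | push {5}
  [16] u=4 | in ⊤ | out ⊤ | prev + | push {0,1,3}
  [17] u=7 | in ⊤ | out ⊤ | prev + | push {6}
  [18] u=5 | in ⊤ | out ⊤ | ==
  [19] u=0 | in ⊤ | out ⊤ | ==
  [20] u=1 | in ⊤ | out ⊤ | prev − | push {7}
  [21] u=3 | in ⊤ | out ⊤ | ==
  [22] u=6 | in ⊤ | out ⊤ | prev − | push {0,3}
  [23] u=7 | in ⊤ | out ⊤ | ==
  [24] u=0 | in ⊤ | out ⊤ | ==
  [25] u=3 | in ⊤ | out ⊤ | ==

Converged values:
  [0] ⊤
  [1] ⊤
  [2] ⊤
  [3] ⊤
  [4] ⊤
  [5] ⊤
  [6] ⊤
  [7] ⊤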